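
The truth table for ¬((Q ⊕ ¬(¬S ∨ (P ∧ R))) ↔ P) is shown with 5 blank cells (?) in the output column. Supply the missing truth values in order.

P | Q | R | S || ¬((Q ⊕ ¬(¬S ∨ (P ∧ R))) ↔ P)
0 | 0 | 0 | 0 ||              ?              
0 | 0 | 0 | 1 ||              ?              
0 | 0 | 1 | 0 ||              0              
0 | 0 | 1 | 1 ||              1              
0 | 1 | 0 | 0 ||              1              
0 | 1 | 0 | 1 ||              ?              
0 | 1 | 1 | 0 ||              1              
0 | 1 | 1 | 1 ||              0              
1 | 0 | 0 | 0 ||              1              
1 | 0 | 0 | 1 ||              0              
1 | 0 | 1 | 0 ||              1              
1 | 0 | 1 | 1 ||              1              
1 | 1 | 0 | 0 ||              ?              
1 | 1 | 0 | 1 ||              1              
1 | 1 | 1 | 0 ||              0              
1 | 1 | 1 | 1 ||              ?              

Row P=0, Q=0, R=0, S=0: (Q ⊕ ¬(¬S ∨ (P ∧ R))) = 0, ((Q ⊕ ¬(¬S ∨ (P ∧ R))) ↔ P) = 1, so ¬((Q ⊕ ¬(¬S ∨ (P ∧ R))) ↔ P) = 0.
Row P=0, Q=0, R=0, S=1: (Q ⊕ ¬(¬S ∨ (P ∧ R))) = 1, ((Q ⊕ ¬(¬S ∨ (P ∧ R))) ↔ P) = 0, so ¬((Q ⊕ ¬(¬S ∨ (P ∧ R))) ↔ P) = 1.
Row P=0, Q=1, R=0, S=1: (Q ⊕ ¬(¬S ∨ (P ∧ R))) = 0, ((Q ⊕ ¬(¬S ∨ (P ∧ R))) ↔ P) = 1, so ¬((Q ⊕ ¬(¬S ∨ (P ∧ R))) ↔ P) = 0.
Row P=1, Q=1, R=0, S=0: (Q ⊕ ¬(¬S ∨ (P ∧ R))) = 1, ((Q ⊕ ¬(¬S ∨ (P ∧ R))) ↔ P) = 1, so ¬((Q ⊕ ¬(¬S ∨ (P ∧ R))) ↔ P) = 0.
Row P=1, Q=1, R=1, S=1: (Q ⊕ ¬(¬S ∨ (P ∧ R))) = 1, ((Q ⊕ ¬(¬S ∨ (P ∧ R))) ↔ P) = 1, so ¬((Q ⊕ ¬(¬S ∨ (P ∧ R))) ↔ P) = 0.

0, 1, 0, 0, 0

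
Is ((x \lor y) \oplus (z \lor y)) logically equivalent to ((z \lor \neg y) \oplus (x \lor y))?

not equivalent

x | y | z || φ | ψ
T | T | T || F | F
T | T | F || F | T
T | F | T || F | F
T | F | F || T | F
F | T | T || F | F
F | T | F || F | T
F | F | T || T | T
F | F | F || F | T
The columns differ at x=T, y=T, z=F (φ=F, ψ=T), so they are not equivalent.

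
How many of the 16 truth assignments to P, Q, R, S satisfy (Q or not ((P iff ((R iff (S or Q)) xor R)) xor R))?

12

P  Q  R  S  |  φ
T  T  T  T  |  T
T  T  T  F  |  T
T  T  F  T  |  T
T  T  F  F  |  T
T  F  T  T  |  F
T  F  T  F  |  T
T  F  F  T  |  T
T  F  F  F  |  F
F  T  T  T  |  T
F  T  T  F  |  T
F  T  F  T  |  T
F  T  F  F  |  T
F  F  T  T  |  T
F  F  T  F  |  F
F  F  F  T  |  F
F  F  F  F  |  T
The formula is true on 12 of the 16 rows.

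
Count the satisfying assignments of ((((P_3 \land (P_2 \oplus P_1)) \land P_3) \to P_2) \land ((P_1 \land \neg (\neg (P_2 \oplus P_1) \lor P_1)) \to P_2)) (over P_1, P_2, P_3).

P_1 | P_2 | P_3 || (P_2 \oplus P_1) | (P_3 \land (P_2 \oplus P_1)) | \neg (P_2 \oplus P_1) | φ
 0  |  0  |  0  ||        0         |              0               |           1           | 1
 0  |  0  |  1  ||        0         |              0               |           1           | 1
 0  |  1  |  0  ||        1         |              0               |           0           | 1
 0  |  1  |  1  ||        1         |              1               |           0           | 1
 1  |  0  |  0  ||        1         |              0               |           0           | 1
 1  |  0  |  1  ||        1         |              1               |           0           | 0
 1  |  1  |  0  ||        0         |              0               |           1           | 1
 1  |  1  |  1  ||        0         |              0               |           1           | 1
The formula is true on 7 of the 8 rows.

7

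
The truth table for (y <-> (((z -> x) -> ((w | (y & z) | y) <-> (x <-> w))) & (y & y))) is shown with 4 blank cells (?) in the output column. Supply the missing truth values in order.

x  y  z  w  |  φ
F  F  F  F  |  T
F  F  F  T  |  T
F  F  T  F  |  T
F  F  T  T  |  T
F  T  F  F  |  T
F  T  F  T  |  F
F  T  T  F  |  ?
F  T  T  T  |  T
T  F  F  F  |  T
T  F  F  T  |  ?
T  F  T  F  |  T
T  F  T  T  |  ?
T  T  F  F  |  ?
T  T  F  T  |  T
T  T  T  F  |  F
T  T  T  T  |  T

Row x=F, y=T, z=T, w=F: (((z -> x) -> ((w | (y & z) | y) <-> (x <-> w))) & (y & y)) = T, so the formula = T.
Row x=T, y=F, z=F, w=T: (((z -> x) -> ((w | (y & z) | y) <-> (x <-> w))) & (y & y)) = F, so the formula = T.
Row x=T, y=F, z=T, w=T: (((z -> x) -> ((w | (y & z) | y) <-> (x <-> w))) & (y & y)) = F, so the formula = T.
Row x=T, y=T, z=F, w=F: (((z -> x) -> ((w | (y & z) | y) <-> (x <-> w))) & (y & y)) = F, so the formula = F.

T, T, T, F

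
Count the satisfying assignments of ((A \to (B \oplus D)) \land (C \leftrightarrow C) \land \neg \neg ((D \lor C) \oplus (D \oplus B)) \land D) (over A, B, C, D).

2

A | B | C | D || (B \oplus D) | (A \to (B \oplus D)) | (C \leftrightarrow C) | (D \lor C) | (D \oplus B) | φ
1 | 1 | 1 | 1 ||      0       |          0           |           1           |     1      |      0       | 0
1 | 1 | 1 | 0 ||      1       |          1           |           1           |     1      |      1       | 0
1 | 1 | 0 | 1 ||      0       |          0           |           1           |     1      |      0       | 0
1 | 1 | 0 | 0 ||      1       |          1           |           1           |     0      |      1       | 0
1 | 0 | 1 | 1 ||      1       |          1           |           1           |     1      |      1       | 0
1 | 0 | 1 | 0 ||      0       |          0           |           1           |     1      |      0       | 0
1 | 0 | 0 | 1 ||      1       |          1           |           1           |     1      |      1       | 0
1 | 0 | 0 | 0 ||      0       |          0           |           1           |     0      |      0       | 0
0 | 1 | 1 | 1 ||      0       |          1           |           1           |     1      |      0       | 1
0 | 1 | 1 | 0 ||      1       |          1           |           1           |     1      |      1       | 0
0 | 1 | 0 | 1 ||      0       |          1           |           1           |     1      |      0       | 1
0 | 1 | 0 | 0 ||      1       |          1           |           1           |     0      |      1       | 0
0 | 0 | 1 | 1 ||      1       |          1           |           1           |     1      |      1       | 0
0 | 0 | 1 | 0 ||      0       |          1           |           1           |     1      |      0       | 0
0 | 0 | 0 | 1 ||      1       |          1           |           1           |     1      |      1       | 0
0 | 0 | 0 | 0 ||      0       |          1           |           1           |     0      |      0       | 0
The formula is true on 2 of the 16 rows.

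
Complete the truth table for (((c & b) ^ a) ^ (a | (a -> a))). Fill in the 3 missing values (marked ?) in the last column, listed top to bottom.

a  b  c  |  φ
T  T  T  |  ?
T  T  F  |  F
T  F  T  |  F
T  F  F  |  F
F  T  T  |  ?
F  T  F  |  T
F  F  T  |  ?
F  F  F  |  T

Row a=T, b=T, c=T: ((c & b) ^ a) = F, (a | (a -> a)) = T, so the formula = T.
Row a=F, b=T, c=T: ((c & b) ^ a) = T, (a | (a -> a)) = T, so the formula = F.
Row a=F, b=F, c=T: ((c & b) ^ a) = F, (a | (a -> a)) = T, so the formula = T.

T, F, T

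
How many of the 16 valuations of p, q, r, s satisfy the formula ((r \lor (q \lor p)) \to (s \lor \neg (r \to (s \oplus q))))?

p | q | r | s || φ
1 | 1 | 1 | 1 || 1
1 | 1 | 1 | 0 || 0
1 | 1 | 0 | 1 || 1
1 | 1 | 0 | 0 || 0
1 | 0 | 1 | 1 || 1
1 | 0 | 1 | 0 || 1
1 | 0 | 0 | 1 || 1
1 | 0 | 0 | 0 || 0
0 | 1 | 1 | 1 || 1
0 | 1 | 1 | 0 || 0
0 | 1 | 0 | 1 || 1
0 | 1 | 0 | 0 || 0
0 | 0 | 1 | 1 || 1
0 | 0 | 1 | 0 || 1
0 | 0 | 0 | 1 || 1
0 | 0 | 0 | 0 || 1
The formula is true on 11 of the 16 rows.

11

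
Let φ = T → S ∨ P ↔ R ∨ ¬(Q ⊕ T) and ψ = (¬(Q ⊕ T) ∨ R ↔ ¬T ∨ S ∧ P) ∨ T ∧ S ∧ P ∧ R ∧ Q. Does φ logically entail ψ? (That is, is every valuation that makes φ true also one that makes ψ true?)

P | Q | R | S | T | φ | ψ
- | - | - | - | - | - | -
T | T | T | T | T | T | T
T | T | T | T | F | T | T
T | T | T | F | T | T | F
T | T | T | F | F | T | T
T | T | F | T | T | T | T
T | T | F | T | F | F | F
T | T | F | F | T | T | F
T | T | F | F | F | F | F
T | F | T | T | T | T | T
T | F | T | T | F | T | T
T | F | T | F | T | T | F
T | F | T | F | F | T | T
T | F | F | T | T | F | F
T | F | F | T | F | T | T
T | F | F | F | T | F | T
T | F | F | F | F | T | T
F | T | T | T | T | T | F
F | T | T | T | F | T | T
F | T | T | F | T | F | F
F | T | T | F | F | T | T
F | T | F | T | T | T | F
F | T | F | T | F | F | F
F | T | F | F | T | F | F
F | T | F | F | F | F | F
F | F | T | T | T | T | F
F | F | T | T | F | T | T
F | F | T | F | T | F | F
F | F | T | F | F | T | T
F | F | F | T | T | F | T
F | F | F | T | F | T | T
F | F | F | F | T | T | T
F | F | F | F | F | T | T
At P=T, Q=T, R=T, S=F, T=T we have φ true but ψ false, so φ does not entail ψ.

no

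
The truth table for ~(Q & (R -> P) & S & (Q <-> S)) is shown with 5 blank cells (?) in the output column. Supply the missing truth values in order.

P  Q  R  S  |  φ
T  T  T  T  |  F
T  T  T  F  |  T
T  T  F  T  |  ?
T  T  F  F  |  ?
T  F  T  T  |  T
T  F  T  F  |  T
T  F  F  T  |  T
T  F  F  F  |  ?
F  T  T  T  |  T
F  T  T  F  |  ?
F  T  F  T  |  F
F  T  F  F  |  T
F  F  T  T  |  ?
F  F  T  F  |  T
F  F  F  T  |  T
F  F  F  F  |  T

F, T, T, T, T

Row P=T, Q=T, R=F, S=T: (R -> P) = T, (Q <-> S) = T, (Q & (R -> P) & S & (Q <-> S)) = T, so the formula = F.
Row P=T, Q=T, R=F, S=F: (R -> P) = T, (Q <-> S) = F, (Q & (R -> P) & S & (Q <-> S)) = F, so the formula = T.
Row P=T, Q=F, R=F, S=F: (R -> P) = T, (Q <-> S) = T, (Q & (R -> P) & S & (Q <-> S)) = F, so the formula = T.
Row P=F, Q=T, R=T, S=F: (R -> P) = F, (Q <-> S) = F, (Q & (R -> P) & S & (Q <-> S)) = F, so the formula = T.
Row P=F, Q=F, R=T, S=T: (R -> P) = F, (Q <-> S) = F, (Q & (R -> P) & S & (Q <-> S)) = F, so the formula = T.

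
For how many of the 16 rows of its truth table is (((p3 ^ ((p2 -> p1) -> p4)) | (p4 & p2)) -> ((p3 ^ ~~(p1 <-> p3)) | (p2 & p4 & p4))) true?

  p1  |   p2  |   p3  |   p4  | (p2 -> p1) | ((p2 -> p1) -> p4) | (p3 ^ ((p2 -> p1) -> p4)) | (p4 & p2) | (p1 <-> p3) | ~(p1 <-> p3) | ~~(p1 <-> p3) | (p3 ^ ~~(p1 <-> p3)) | (p2 & p4 & p4) |   φ  
----- | ----- | ----- | ----- | ---------- | ------------------ | ------------------------- | --------- | ----------- | ------------ | ------------- | -------------------- | -------------- | -----
 True |  True |  True |  True |    True    |        True        |           False           |    True   |     True    |    False     |      True     |        False         |      True      |  True
 True |  True |  True | False |    True    |       False        |            True           |   False   |     True    |    False     |      True     |        False         |     False      | False
 True |  True | False |  True |    True    |        True        |            True           |    True   |    False    |     True     |     False     |        False         |      True      |  True
 True |  True | False | False |    True    |       False        |           False           |   False   |    False    |     True     |     False     |        False         |     False      |  True
 True | False |  True |  True |    True    |        True        |           False           |   False   |     True    |    False     |      True     |        False         |     False      |  True
 True | False |  True | False |    True    |       False        |            True           |   False   |     True    |    False     |      True     |        False         |     False      | False
 True | False | False |  True |    True    |        True        |            True           |   False   |    False    |     True     |     False     |        False         |     False      | False
 True | False | False | False |    True    |       False        |           False           |   False   |    False    |     True     |     False     |        False         |     False      |  True
False |  True |  True |  True |   False    |        True        |           False           |    True   |    False    |     True     |     False     |         True         |      True      |  True
False |  True |  True | False |   False    |        True        |           False           |   False   |    False    |     True     |     False     |         True         |     False      |  True
False |  True | False |  True |   False    |        True        |            True           |    True   |     True    |    False     |      True     |         True         |      True      |  True
False |  True | False | False |   False    |        True        |            True           |   False   |     True    |    False     |      True     |         True         |     False      |  True
False | False |  True |  True |    True    |        True        |           False           |   False   |    False    |     True     |     False     |         True         |     False      |  True
False | False |  True | False |    True    |       False        |            True           |   False   |    False    |     True     |     False     |         True         |     False      |  True
False | False | False |  True |    True    |        True        |            True           |   False   |     True    |    False     |      True     |         True         |     False      |  True
False | False | False | False |    True    |       False        |           False           |   False   |     True    |    False     |      True     |         True         |     False      |  True
The formula is true on 13 of the 16 rows.

13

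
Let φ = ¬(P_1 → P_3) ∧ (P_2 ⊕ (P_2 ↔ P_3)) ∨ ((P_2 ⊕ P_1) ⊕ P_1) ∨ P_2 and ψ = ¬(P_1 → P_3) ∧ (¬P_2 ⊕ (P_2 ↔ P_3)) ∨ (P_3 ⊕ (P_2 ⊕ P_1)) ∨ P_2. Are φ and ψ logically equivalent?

P_1 | P_2 | P_3 | φ | ψ
--- | --- | --- | - | -
 0  |  0  |  0  | 0 | 0
 0  |  0  |  1  | 0 | 1
 0  |  1  |  0  | 1 | 1
 0  |  1  |  1  | 1 | 1
 1  |  0  |  0  | 1 | 1
 1  |  0  |  1  | 0 | 0
 1  |  1  |  0  | 1 | 1
 1  |  1  |  1  | 1 | 1
The columns differ at P_1=0, P_2=0, P_3=1 (φ=0, ψ=1), so they are not equivalent.

not equivalent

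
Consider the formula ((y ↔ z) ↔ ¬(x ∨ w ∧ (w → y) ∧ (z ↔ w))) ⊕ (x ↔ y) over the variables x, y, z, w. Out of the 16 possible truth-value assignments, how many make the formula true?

7

x | y | z | w || φ
T | T | T | T || T
T | T | T | F || T
T | T | F | T || F
T | T | F | F || F
T | F | T | T || T
T | F | T | F || T
T | F | F | T || F
T | F | F | F || F
F | T | T | T || F
F | T | T | F || T
F | T | F | T || F
F | T | F | F || F
F | F | T | T || T
F | F | T | F || T
F | F | F | T || F
F | F | F | F || F
The formula is true on 7 of the 16 rows.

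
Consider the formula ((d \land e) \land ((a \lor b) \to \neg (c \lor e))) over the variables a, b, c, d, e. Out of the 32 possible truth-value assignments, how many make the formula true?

a | b | c | d | e | φ
- | - | - | - | - | -
F | F | F | F | F | F
F | F | F | F | T | F
F | F | F | T | F | F
F | F | F | T | T | T
F | F | T | F | F | F
F | F | T | F | T | F
F | F | T | T | F | F
F | F | T | T | T | T
F | T | F | F | F | F
F | T | F | F | T | F
F | T | F | T | F | F
F | T | F | T | T | F
F | T | T | F | F | F
F | T | T | F | T | F
F | T | T | T | F | F
F | T | T | T | T | F
T | F | F | F | F | F
T | F | F | F | T | F
T | F | F | T | F | F
T | F | F | T | T | F
T | F | T | F | F | F
T | F | T | F | T | F
T | F | T | T | F | F
T | F | T | T | T | F
T | T | F | F | F | F
T | T | F | F | T | F
T | T | F | T | F | F
T | T | F | T | T | F
T | T | T | F | F | F
T | T | T | F | T | F
T | T | T | T | F | F
T | T | T | T | T | F
The formula is true on 2 of the 32 rows.

2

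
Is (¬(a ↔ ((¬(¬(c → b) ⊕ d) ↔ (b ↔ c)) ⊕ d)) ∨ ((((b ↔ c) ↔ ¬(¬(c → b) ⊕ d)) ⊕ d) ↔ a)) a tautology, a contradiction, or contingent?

a | b | c | d | (c → b) | ¬(c → b) | (¬(c → b) ⊕ d) | ¬(¬(c → b) ⊕ d) | (b ↔ c) | (¬(¬(c → b) ⊕ d) ↔ (b ↔ c)) | ((b ↔ c) ↔ ¬(¬(c → b) ⊕ d)) | φ
- | - | - | - | ------- | -------- | -------------- | --------------- | ------- | --------------------------- | --------------------------- | -
T | T | T | T |    T    |    F     |       T        |        F        |    T    |              F              |              F              | T
T | T | T | F |    T    |    F     |       F        |        T        |    T    |              T              |              T              | T
T | T | F | T |    T    |    F     |       T        |        F        |    F    |              T              |              T              | T
T | T | F | F |    T    |    F     |       F        |        T        |    F    |              F              |              F              | T
T | F | T | T |    F    |    T     |       F        |        T        |    F    |              F              |              F              | T
T | F | T | F |    F    |    T     |       T        |        F        |    F    |              T              |              T              | T
T | F | F | T |    T    |    F     |       T        |        F        |    T    |              F              |              F              | T
T | F | F | F |    T    |    F     |       F        |        T        |    T    |              T              |              T              | T
F | T | T | T |    T    |    F     |       T        |        F        |    T    |              F              |              F              | T
F | T | T | F |    T    |    F     |       F        |        T        |    T    |              T              |              T              | T
F | T | F | T |    T    |    F     |       T        |        F        |    F    |              T              |              T              | T
F | T | F | F |    T    |    F     |       F        |        T        |    F    |              F              |              F              | T
F | F | T | T |    F    |    T     |       F        |        T        |    F    |              F              |              F              | T
F | F | T | F |    F    |    T     |       T        |        F        |    F    |              T              |              T              | T
F | F | F | T |    T    |    F     |       T        |        F        |    T    |              F              |              F              | T
F | F | F | F |    T    |    F     |       F        |        T        |    T    |              T              |              T              | T
Every row is T, so the formula is a tautology.

tautology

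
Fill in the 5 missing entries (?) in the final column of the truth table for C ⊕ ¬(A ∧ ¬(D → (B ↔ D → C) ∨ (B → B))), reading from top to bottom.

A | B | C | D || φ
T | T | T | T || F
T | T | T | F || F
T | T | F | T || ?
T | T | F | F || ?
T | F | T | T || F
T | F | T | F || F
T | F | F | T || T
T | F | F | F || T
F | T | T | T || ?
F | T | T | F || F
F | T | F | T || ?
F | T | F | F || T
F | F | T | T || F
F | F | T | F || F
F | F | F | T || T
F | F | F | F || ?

T, T, F, T, T

Row A=T, B=T, C=F, D=T: ¬(A ∧ ¬(D → (B ↔ D → C) ∨ (B → B))) = T, so the formula = T.
Row A=T, B=T, C=F, D=F: ¬(A ∧ ¬(D → (B ↔ D → C) ∨ (B → B))) = T, so the formula = T.
Row A=F, B=T, C=T, D=T: ¬(A ∧ ¬(D → (B ↔ D → C) ∨ (B → B))) = T, so the formula = F.
Row A=F, B=T, C=F, D=T: ¬(A ∧ ¬(D → (B ↔ D → C) ∨ (B → B))) = T, so the formula = T.
Row A=F, B=F, C=F, D=F: ¬(A ∧ ¬(D → (B ↔ D → C) ∨ (B → B))) = T, so the formula = T.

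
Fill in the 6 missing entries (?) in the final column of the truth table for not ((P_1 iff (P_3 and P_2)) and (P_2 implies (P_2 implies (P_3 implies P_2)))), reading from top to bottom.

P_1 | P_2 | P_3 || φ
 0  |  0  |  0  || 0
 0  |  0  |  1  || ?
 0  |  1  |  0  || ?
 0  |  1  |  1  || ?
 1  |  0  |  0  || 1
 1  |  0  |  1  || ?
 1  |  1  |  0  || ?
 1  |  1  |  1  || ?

Row P_1=0, P_2=0, P_3=1: (P_1 iff (P_3 and P_2)) = 1, (P_2 implies (P_2 implies (P_3 implies P_2))) = 1, ((P_1 iff (P_3 and P_2)) and (P_2 implies (P_2 implies (P_3 implies P_2)))) = 1, so the formula = 0.
Row P_1=0, P_2=1, P_3=0: (P_1 iff (P_3 and P_2)) = 1, (P_2 implies (P_2 implies (P_3 implies P_2))) = 1, ((P_1 iff (P_3 and P_2)) and (P_2 implies (P_2 implies (P_3 implies P_2)))) = 1, so the formula = 0.
Row P_1=0, P_2=1, P_3=1: (P_1 iff (P_3 and P_2)) = 0, (P_2 implies (P_2 implies (P_3 implies P_2))) = 1, ((P_1 iff (P_3 and P_2)) and (P_2 implies (P_2 implies (P_3 implies P_2)))) = 0, so the formula = 1.
Row P_1=1, P_2=0, P_3=1: (P_1 iff (P_3 and P_2)) = 0, (P_2 implies (P_2 implies (P_3 implies P_2))) = 1, ((P_1 iff (P_3 and P_2)) and (P_2 implies (P_2 implies (P_3 implies P_2)))) = 0, so the formula = 1.
Row P_1=1, P_2=1, P_3=0: (P_1 iff (P_3 and P_2)) = 0, (P_2 implies (P_2 implies (P_3 implies P_2))) = 1, ((P_1 iff (P_3 and P_2)) and (P_2 implies (P_2 implies (P_3 implies P_2)))) = 0, so the formula = 1.
Row P_1=1, P_2=1, P_3=1: (P_1 iff (P_3 and P_2)) = 1, (P_2 implies (P_2 implies (P_3 implies P_2))) = 1, ((P_1 iff (P_3 and P_2)) and (P_2 implies (P_2 implies (P_3 implies P_2)))) = 1, so the formula = 0.

0, 0, 1, 1, 1, 0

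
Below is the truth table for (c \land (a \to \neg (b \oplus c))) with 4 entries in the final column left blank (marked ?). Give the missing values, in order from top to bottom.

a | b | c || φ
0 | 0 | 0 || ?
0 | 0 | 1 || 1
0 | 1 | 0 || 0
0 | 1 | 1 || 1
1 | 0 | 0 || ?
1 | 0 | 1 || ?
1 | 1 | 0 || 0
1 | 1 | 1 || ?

Row a=0, b=0, c=0: (a \to \neg (b \oplus c)) = 1, so the formula = 0.
Row a=1, b=0, c=0: (a \to \neg (b \oplus c)) = 1, so the formula = 0.
Row a=1, b=0, c=1: (a \to \neg (b \oplus c)) = 0, so the formula = 0.
Row a=1, b=1, c=1: (a \to \neg (b \oplus c)) = 1, so the formula = 1.

0, 0, 0, 1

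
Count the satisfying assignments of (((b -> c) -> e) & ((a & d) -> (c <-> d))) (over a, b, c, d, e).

a | b | c | d | e || φ
T | T | T | T | T || T
T | T | T | T | F || F
T | T | T | F | T || T
T | T | T | F | F || F
T | T | F | T | T || F
T | T | F | T | F || F
T | T | F | F | T || T
T | T | F | F | F || T
T | F | T | T | T || T
T | F | T | T | F || F
T | F | T | F | T || T
T | F | T | F | F || F
T | F | F | T | T || F
T | F | F | T | F || F
T | F | F | F | T || T
T | F | F | F | F || F
F | T | T | T | T || T
F | T | T | T | F || F
F | T | T | F | T || T
F | T | T | F | F || F
F | T | F | T | T || T
F | T | F | T | F || T
F | T | F | F | T || T
F | T | F | F | F || T
F | F | T | T | T || T
F | F | T | T | F || F
F | F | T | F | T || T
F | F | T | F | F || F
F | F | F | T | T || T
F | F | F | T | F || F
F | F | F | F | T || T
F | F | F | F | F || F
The formula is true on 17 of the 32 rows.

17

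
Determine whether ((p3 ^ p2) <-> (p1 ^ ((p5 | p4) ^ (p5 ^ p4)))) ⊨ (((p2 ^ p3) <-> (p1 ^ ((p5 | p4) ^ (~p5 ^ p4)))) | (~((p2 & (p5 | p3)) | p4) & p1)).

p1 | p2 | p3 | p4 | p5 || φ | ψ
T  | T  | T  | T  | T  || T | F
T  | T  | T  | T  | F  || F | T
T  | T  | T  | F  | T  || F | T
T  | T  | T  | F  | F  || F | T
T  | T  | F  | T  | T  || F | T
T  | T  | F  | T  | F  || T | F
T  | T  | F  | F  | T  || T | F
T  | T  | F  | F  | F  || T | T
T  | F  | T  | T  | T  || F | T
T  | F  | T  | T  | F  || T | F
T  | F  | T  | F  | T  || T | T
T  | F  | T  | F  | F  || T | T
T  | F  | F  | T  | T  || T | F
T  | F  | F  | T  | F  || F | T
T  | F  | F  | F  | T  || F | T
T  | F  | F  | F  | F  || F | T
F  | T  | T  | T  | T  || F | T
F  | T  | T  | T  | F  || T | F
F  | T  | T  | F  | T  || T | F
F  | T  | T  | F  | F  || T | F
F  | T  | F  | T  | T  || T | F
F  | T  | F  | T  | F  || F | T
F  | T  | F  | F  | T  || F | T
F  | T  | F  | F  | F  || F | T
F  | F  | T  | T  | T  || T | F
F  | F  | T  | T  | F  || F | T
F  | F  | T  | F  | T  || F | T
F  | F  | T  | F  | F  || F | T
F  | F  | F  | T  | T  || F | T
F  | F  | F  | T  | F  || T | F
F  | F  | F  | F  | T  || T | F
F  | F  | F  | F  | F  || T | F
At p1=T, p2=T, p3=T, p4=T, p5=T we have φ true but ψ false, so φ does not entail ψ.

no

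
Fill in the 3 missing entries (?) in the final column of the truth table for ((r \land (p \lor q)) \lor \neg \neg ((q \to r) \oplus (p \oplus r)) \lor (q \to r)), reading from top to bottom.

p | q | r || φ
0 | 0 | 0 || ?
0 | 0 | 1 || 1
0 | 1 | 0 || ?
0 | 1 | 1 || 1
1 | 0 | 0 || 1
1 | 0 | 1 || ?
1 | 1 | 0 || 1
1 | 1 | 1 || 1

1, 0, 1

Row p=0, q=0, r=0: (r \land (p \lor q)) = 0, \neg \neg ((q \to r) \oplus (p \oplus r)) = 1, (q \to r) = 1, so the formula = 1.
Row p=0, q=1, r=0: (r \land (p \lor q)) = 0, \neg \neg ((q \to r) \oplus (p \oplus r)) = 0, (q \to r) = 0, so the formula = 0.
Row p=1, q=0, r=1: (r \land (p \lor q)) = 1, \neg \neg ((q \to r) \oplus (p \oplus r)) = 1, (q \to r) = 1, so the formula = 1.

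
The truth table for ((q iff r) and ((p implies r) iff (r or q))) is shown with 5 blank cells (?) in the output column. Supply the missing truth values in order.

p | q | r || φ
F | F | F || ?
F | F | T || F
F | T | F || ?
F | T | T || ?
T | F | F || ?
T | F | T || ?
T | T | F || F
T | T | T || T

Row p=F, q=F, r=F: (q iff r) = T, ((p implies r) iff (r or q)) = F, so the formula = F.
Row p=F, q=T, r=F: (q iff r) = F, ((p implies r) iff (r or q)) = T, so the formula = F.
Row p=F, q=T, r=T: (q iff r) = T, ((p implies r) iff (r or q)) = T, so the formula = T.
Row p=T, q=F, r=F: (q iff r) = T, ((p implies r) iff (r or q)) = T, so the formula = T.
Row p=T, q=F, r=T: (q iff r) = F, ((p implies r) iff (r or q)) = T, so the formula = F.

F, F, T, T, F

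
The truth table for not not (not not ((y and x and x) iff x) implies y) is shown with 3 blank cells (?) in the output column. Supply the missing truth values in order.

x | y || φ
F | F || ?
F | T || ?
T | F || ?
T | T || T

Row x=F, y=F: (not not ((y and x and x) iff x) implies y) = F, not (not not ((y and x and x) iff x) implies y) = T, so the formula = F.
Row x=F, y=T: (not not ((y and x and x) iff x) implies y) = T, not (not not ((y and x and x) iff x) implies y) = F, so the formula = T.
Row x=T, y=F: (not not ((y and x and x) iff x) implies y) = T, not (not not ((y and x and x) iff x) implies y) = F, so the formula = T.

F, T, T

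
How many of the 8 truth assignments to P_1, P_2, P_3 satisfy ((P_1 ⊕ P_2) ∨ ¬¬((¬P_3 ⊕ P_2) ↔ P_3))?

6

P_1  P_2  P_3  |  (P_1 ⊕ P_2)  ¬P_3  (¬P_3 ⊕ P_2)  ((¬P_3 ⊕ P_2) ↔ P_3)  ¬((¬P_3 ⊕ P_2) ↔ P_3)  ¬¬((¬P_3 ⊕ P_2) ↔ P_3)  φ
 T    T    T   |       F        F         T                 T                      F                      T             T
 T    T    F   |       F        T         F                 T                      F                      T             T
 T    F    T   |       T        F         F                 F                      T                      F             T
 T    F    F   |       T        T         T                 F                      T                      F             T
 F    T    T   |       T        F         T                 T                      F                      T             T
 F    T    F   |       T        T         F                 T                      F                      T             T
 F    F    T   |       F        F         F                 F                      T                      F             F
 F    F    F   |       F        T         T                 F                      T                      F             F
The formula is true on 6 of the 8 rows.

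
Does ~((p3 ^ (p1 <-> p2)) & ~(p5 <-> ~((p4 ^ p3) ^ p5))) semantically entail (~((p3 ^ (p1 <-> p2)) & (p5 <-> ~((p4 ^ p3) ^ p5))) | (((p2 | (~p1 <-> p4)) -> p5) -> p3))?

no

p1  p2  p3  p4  p5  |  φ  ψ
T   T   T   T   T   |  T  T
T   T   T   T   F   |  T  T
T   T   T   F   T   |  T  T
T   T   T   F   F   |  T  T
T   T   F   T   T   |  T  F
T   T   F   T   F   |  T  T
T   T   F   F   T   |  F  T
T   T   F   F   F   |  F  T
T   F   T   T   T   |  F  T
T   F   T   T   F   |  F  T
T   F   T   F   T   |  T  T
T   F   T   F   F   |  T  T
T   F   F   T   T   |  T  T
T   F   F   T   F   |  T  T
T   F   F   F   T   |  T  T
T   F   F   F   F   |  T  T
F   T   T   T   T   |  F  T
F   T   T   T   F   |  F  T
F   T   T   F   T   |  T  T
F   T   T   F   F   |  T  T
F   T   F   T   T   |  T  T
F   T   F   T   F   |  T  T
F   T   F   F   T   |  T  T
F   T   F   F   F   |  T  T
F   F   T   T   T   |  T  T
F   F   T   T   F   |  T  T
F   F   T   F   T   |  T  T
F   F   T   F   F   |  T  T
F   F   F   T   T   |  T  F
F   F   F   T   F   |  T  T
F   F   F   F   T   |  F  T
F   F   F   F   F   |  F  T
At p1=T, p2=T, p3=F, p4=T, p5=T we have φ true but ψ false, so φ does not entail ψ.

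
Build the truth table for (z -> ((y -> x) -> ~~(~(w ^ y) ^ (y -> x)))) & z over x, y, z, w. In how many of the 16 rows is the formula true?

5

  x   |   y   |   z   |   w   |   φ  
----- | ----- | ----- | ----- | -----
 True |  True |  True |  True | False
 True |  True |  True | False |  True
 True |  True | False |  True | False
 True |  True | False | False | False
 True | False |  True |  True |  True
 True | False |  True | False | False
 True | False | False |  True | False
 True | False | False | False | False
False |  True |  True |  True |  True
False |  True |  True | False |  True
False |  True | False |  True | False
False |  True | False | False | False
False | False |  True |  True |  True
False | False |  True | False | False
False | False | False |  True | False
False | False | False | False | False
The formula is true on 5 of the 16 rows.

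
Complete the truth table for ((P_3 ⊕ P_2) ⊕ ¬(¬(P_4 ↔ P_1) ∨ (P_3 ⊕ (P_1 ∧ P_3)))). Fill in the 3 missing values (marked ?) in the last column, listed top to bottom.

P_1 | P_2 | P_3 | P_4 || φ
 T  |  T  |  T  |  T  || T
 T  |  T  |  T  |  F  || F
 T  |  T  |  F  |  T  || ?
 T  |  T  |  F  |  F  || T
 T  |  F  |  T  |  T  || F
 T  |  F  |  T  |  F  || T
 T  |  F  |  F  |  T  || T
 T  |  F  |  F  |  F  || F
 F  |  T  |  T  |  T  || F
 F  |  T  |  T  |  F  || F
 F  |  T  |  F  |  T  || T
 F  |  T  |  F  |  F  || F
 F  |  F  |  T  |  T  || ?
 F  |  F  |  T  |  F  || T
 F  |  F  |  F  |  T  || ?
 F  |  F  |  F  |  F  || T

F, T, F

Row P_1=T, P_2=T, P_3=F, P_4=T: (P_3 ⊕ P_2) = T, ¬(¬(P_4 ↔ P_1) ∨ (P_3 ⊕ (P_1 ∧ P_3))) = T, so the formula = F.
Row P_1=F, P_2=F, P_3=T, P_4=T: (P_3 ⊕ P_2) = T, ¬(¬(P_4 ↔ P_1) ∨ (P_3 ⊕ (P_1 ∧ P_3))) = F, so the formula = T.
Row P_1=F, P_2=F, P_3=F, P_4=T: (P_3 ⊕ P_2) = F, ¬(¬(P_4 ↔ P_1) ∨ (P_3 ⊕ (P_1 ∧ P_3))) = F, so the formula = F.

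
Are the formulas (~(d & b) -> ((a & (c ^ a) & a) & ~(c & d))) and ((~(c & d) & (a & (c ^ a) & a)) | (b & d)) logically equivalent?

equivalent

a  b  c  d  |  φ  ψ
T  T  T  T  |  T  T
T  T  T  F  |  F  F
T  T  F  T  |  T  T
T  T  F  F  |  T  T
T  F  T  T  |  F  F
T  F  T  F  |  F  F
T  F  F  T  |  T  T
T  F  F  F  |  T  T
F  T  T  T  |  T  T
F  T  T  F  |  F  F
F  T  F  T  |  T  T
F  T  F  F  |  F  F
F  F  T  T  |  F  F
F  F  T  F  |  F  F
F  F  F  T  |  F  F
F  F  F  F  |  F  F
The columns for φ and ψ agree on every row, so they are logically equivalent.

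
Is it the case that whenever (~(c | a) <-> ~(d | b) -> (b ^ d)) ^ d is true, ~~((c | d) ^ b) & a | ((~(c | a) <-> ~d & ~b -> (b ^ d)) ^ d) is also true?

a  b  c  d  |  φ  ψ
1  1  1  1  |  1  1
1  1  1  0  |  0  0
1  1  0  1  |  1  1
1  1  0  0  |  0  1
1  0  1  1  |  1  1
1  0  1  0  |  1  1
1  0  0  1  |  1  1
1  0  0  0  |  1  1
0  1  1  1  |  1  1
0  1  1  0  |  0  0
0  1  0  1  |  0  0
0  1  0  0  |  1  1
0  0  1  1  |  1  1
0  0  1  0  |  1  1
0  0  0  1  |  0  0
0  0  0  0  |  0  0
In every row where φ is true, ψ is also true, so φ ⊨ ψ.

yes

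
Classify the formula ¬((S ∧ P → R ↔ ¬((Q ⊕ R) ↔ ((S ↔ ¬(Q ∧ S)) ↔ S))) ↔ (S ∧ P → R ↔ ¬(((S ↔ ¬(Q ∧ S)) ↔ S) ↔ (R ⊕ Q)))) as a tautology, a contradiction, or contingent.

P | Q | R | S | (S ∧ P) | ((S ∧ P) → R) | (Q ⊕ R) | (Q ∧ S) | ¬(Q ∧ S) | (S ↔ ¬(Q ∧ S)) | ((S ↔ ¬(Q ∧ S)) ↔ S) | (R ⊕ Q) | φ
- | - | - | - | ------- | ------------- | ------- | ------- | -------- | -------------- | -------------------- | ------- | -
0 | 0 | 0 | 0 |    0    |       1       |    0    |    0    |    1     |       0        |          1           |    0    | 0
0 | 0 | 0 | 1 |    0    |       1       |    0    |    0    |    1     |       1        |          1           |    0    | 0
0 | 0 | 1 | 0 |    0    |       1       |    1    |    0    |    1     |       0        |          1           |    1    | 0
0 | 0 | 1 | 1 |    0    |       1       |    1    |    0    |    1     |       1        |          1           |    1    | 0
0 | 1 | 0 | 0 |    0    |       1       |    1    |    0    |    1     |       0        |          1           |    1    | 0
0 | 1 | 0 | 1 |    0    |       1       |    1    |    1    |    0     |       0        |          0           |    1    | 0
0 | 1 | 1 | 0 |    0    |       1       |    0    |    0    |    1     |       0        |          1           |    0    | 0
0 | 1 | 1 | 1 |    0    |       1       |    0    |    1    |    0     |       0        |          0           |    0    | 0
1 | 0 | 0 | 0 |    0    |       1       |    0    |    0    |    1     |       0        |          1           |    0    | 0
1 | 0 | 0 | 1 |    1    |       0       |    0    |    0    |    1     |       1        |          1           |    0    | 0
1 | 0 | 1 | 0 |    0    |       1       |    1    |    0    |    1     |       0        |          1           |    1    | 0
1 | 0 | 1 | 1 |    1    |       1       |    1    |    0    |    1     |       1        |          1           |    1    | 0
1 | 1 | 0 | 0 |    0    |       1       |    1    |    0    |    1     |       0        |          1           |    1    | 0
1 | 1 | 0 | 1 |    1    |       0       |    1    |    1    |    0     |       0        |          0           |    1    | 0
1 | 1 | 1 | 0 |    0    |       1       |    0    |    0    |    1     |       0        |          1           |    0    | 0
1 | 1 | 1 | 1 |    1    |       1       |    0    |    1    |    0     |       0        |          0           |    0    | 0
Every row is 0, so the formula is a contradiction.

contradiction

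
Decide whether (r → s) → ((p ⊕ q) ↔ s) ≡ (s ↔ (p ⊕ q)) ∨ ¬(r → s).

p | q | r | s | φ | ψ
- | - | - | - | - | -
0 | 0 | 0 | 0 | 1 | 1
0 | 0 | 0 | 1 | 0 | 0
0 | 0 | 1 | 0 | 1 | 1
0 | 0 | 1 | 1 | 0 | 0
0 | 1 | 0 | 0 | 0 | 0
0 | 1 | 0 | 1 | 1 | 1
0 | 1 | 1 | 0 | 1 | 1
0 | 1 | 1 | 1 | 1 | 1
1 | 0 | 0 | 0 | 0 | 0
1 | 0 | 0 | 1 | 1 | 1
1 | 0 | 1 | 0 | 1 | 1
1 | 0 | 1 | 1 | 1 | 1
1 | 1 | 0 | 0 | 1 | 1
1 | 1 | 0 | 1 | 0 | 0
1 | 1 | 1 | 0 | 1 | 1
1 | 1 | 1 | 1 | 0 | 0
The columns for φ and ψ agree on every row, so they are logically equivalent.

equivalent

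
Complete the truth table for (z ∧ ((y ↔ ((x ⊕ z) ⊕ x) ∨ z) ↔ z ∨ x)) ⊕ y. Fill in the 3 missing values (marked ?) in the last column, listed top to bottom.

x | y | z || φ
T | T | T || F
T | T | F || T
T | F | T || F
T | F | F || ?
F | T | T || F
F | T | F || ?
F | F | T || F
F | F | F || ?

Row x=T, y=F, z=F: (z ∧ ((y ↔ ((x ⊕ z) ⊕ x) ∨ z) ↔ z ∨ x)) = F, so the formula = F.
Row x=F, y=T, z=F: (z ∧ ((y ↔ ((x ⊕ z) ⊕ x) ∨ z) ↔ z ∨ x)) = F, so the formula = T.
Row x=F, y=F, z=F: (z ∧ ((y ↔ ((x ⊕ z) ⊕ x) ∨ z) ↔ z ∨ x)) = F, so the formula = F.

F, T, F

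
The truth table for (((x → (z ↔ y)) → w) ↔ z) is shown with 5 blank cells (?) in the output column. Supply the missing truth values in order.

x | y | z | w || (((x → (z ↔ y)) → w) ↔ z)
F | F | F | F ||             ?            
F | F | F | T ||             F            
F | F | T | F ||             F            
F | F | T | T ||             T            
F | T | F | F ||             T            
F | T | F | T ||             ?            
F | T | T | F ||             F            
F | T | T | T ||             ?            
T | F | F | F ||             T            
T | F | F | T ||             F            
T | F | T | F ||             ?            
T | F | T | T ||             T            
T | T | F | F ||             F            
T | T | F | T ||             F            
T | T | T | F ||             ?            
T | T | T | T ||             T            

T, F, T, T, F

Row x=F, y=F, z=F, w=F: ((x → (z ↔ y)) → w) = F, so (((x → (z ↔ y)) → w) ↔ z) = T.
Row x=F, y=T, z=F, w=T: ((x → (z ↔ y)) → w) = T, so (((x → (z ↔ y)) → w) ↔ z) = F.
Row x=F, y=T, z=T, w=T: ((x → (z ↔ y)) → w) = T, so (((x → (z ↔ y)) → w) ↔ z) = T.
Row x=T, y=F, z=T, w=F: ((x → (z ↔ y)) → w) = T, so (((x → (z ↔ y)) → w) ↔ z) = T.
Row x=T, y=T, z=T, w=F: ((x → (z ↔ y)) → w) = F, so (((x → (z ↔ y)) → w) ↔ z) = F.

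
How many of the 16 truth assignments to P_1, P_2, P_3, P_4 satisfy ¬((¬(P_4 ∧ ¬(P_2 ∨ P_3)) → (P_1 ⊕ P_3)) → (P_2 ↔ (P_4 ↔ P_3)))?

P_1  P_2  P_3  P_4  |  φ
 1    1    1    1   |  0
 1    1    1    0   |  0
 1    1    0    1   |  1
 1    1    0    0   |  0
 1    0    1    1   |  0
 1    0    1    0   |  0
 1    0    0    1   |  0
 1    0    0    0   |  1
 0    1    1    1   |  0
 0    1    1    0   |  1
 0    1    0    1   |  0
 0    1    0    0   |  0
 0    0    1    1   |  1
 0    0    1    0   |  0
 0    0    0    1   |  0
 0    0    0    0   |  0
The formula is true on 4 of the 16 rows.

4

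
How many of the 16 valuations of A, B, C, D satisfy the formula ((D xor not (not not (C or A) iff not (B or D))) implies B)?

  A   |   B   |   C   |   D   || (C or A) | not (C or A) | not not (C or A) | (B or D) | not (B or D) |   φ  
False | False | False | False ||  False   |     True     |      False       |  False   |     True     | False
False | False | False |  True ||  False   |     True     |      False       |   True   |    False     | False
False | False |  True | False ||   True   |    False     |       True       |  False   |     True     |  True
False | False |  True |  True ||   True   |    False     |       True       |   True   |    False     |  True
False |  True | False | False ||  False   |     True     |      False       |   True   |    False     |  True
False |  True | False |  True ||  False   |     True     |      False       |   True   |    False     |  True
False |  True |  True | False ||   True   |    False     |       True       |   True   |    False     |  True
False |  True |  True |  True ||   True   |    False     |       True       |   True   |    False     |  True
 True | False | False | False ||   True   |    False     |       True       |  False   |     True     |  True
 True | False | False |  True ||   True   |    False     |       True       |   True   |    False     |  True
 True | False |  True | False ||   True   |    False     |       True       |  False   |     True     |  True
 True | False |  True |  True ||   True   |    False     |       True       |   True   |    False     |  True
 True |  True | False | False ||   True   |    False     |       True       |   True   |    False     |  True
 True |  True | False |  True ||   True   |    False     |       True       |   True   |    False     |  True
 True |  True |  True | False ||   True   |    False     |       True       |   True   |    False     |  True
 True |  True |  True |  True ||   True   |    False     |       True       |   True   |    False     |  True
The formula is true on 14 of the 16 rows.

14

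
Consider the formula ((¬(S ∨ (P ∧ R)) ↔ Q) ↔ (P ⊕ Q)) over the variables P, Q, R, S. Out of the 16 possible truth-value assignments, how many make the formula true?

P | Q | R | S | φ
- | - | - | - | -
1 | 1 | 1 | 1 | 1
1 | 1 | 1 | 0 | 1
1 | 1 | 0 | 1 | 1
1 | 1 | 0 | 0 | 0
1 | 0 | 1 | 1 | 1
1 | 0 | 1 | 0 | 1
1 | 0 | 0 | 1 | 1
1 | 0 | 0 | 0 | 0
0 | 1 | 1 | 1 | 0
0 | 1 | 1 | 0 | 1
0 | 1 | 0 | 1 | 0
0 | 1 | 0 | 0 | 1
0 | 0 | 1 | 1 | 0
0 | 0 | 1 | 0 | 1
0 | 0 | 0 | 1 | 0
0 | 0 | 0 | 0 | 1
The formula is true on 10 of the 16 rows.

10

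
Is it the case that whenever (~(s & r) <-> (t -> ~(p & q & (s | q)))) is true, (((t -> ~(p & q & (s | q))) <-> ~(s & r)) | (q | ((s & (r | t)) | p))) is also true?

p | q | r | s | t | φ | ψ
- | - | - | - | - | - | -
T | T | T | T | T | T | T
T | T | T | T | F | F | T
T | T | T | F | T | F | T
T | T | T | F | F | T | T
T | T | F | T | T | F | T
T | T | F | T | F | T | T
T | T | F | F | T | F | T
T | T | F | F | F | T | T
T | F | T | T | T | F | T
T | F | T | T | F | F | T
T | F | T | F | T | T | T
T | F | T | F | F | T | T
T | F | F | T | T | T | T
T | F | F | T | F | T | T
T | F | F | F | T | T | T
T | F | F | F | F | T | T
F | T | T | T | T | F | T
F | T | T | T | F | F | T
F | T | T | F | T | T | T
F | T | T | F | F | T | T
F | T | F | T | T | T | T
F | T | F | T | F | T | T
F | T | F | F | T | T | T
F | T | F | F | F | T | T
F | F | T | T | T | F | T
F | F | T | T | F | F | T
F | F | T | F | T | T | T
F | F | T | F | F | T | T
F | F | F | T | T | T | T
F | F | F | T | F | T | T
F | F | F | F | T | T | T
F | F | F | F | F | T | T
In every row where φ is true, ψ is also true, so φ ⊨ ψ.

yes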